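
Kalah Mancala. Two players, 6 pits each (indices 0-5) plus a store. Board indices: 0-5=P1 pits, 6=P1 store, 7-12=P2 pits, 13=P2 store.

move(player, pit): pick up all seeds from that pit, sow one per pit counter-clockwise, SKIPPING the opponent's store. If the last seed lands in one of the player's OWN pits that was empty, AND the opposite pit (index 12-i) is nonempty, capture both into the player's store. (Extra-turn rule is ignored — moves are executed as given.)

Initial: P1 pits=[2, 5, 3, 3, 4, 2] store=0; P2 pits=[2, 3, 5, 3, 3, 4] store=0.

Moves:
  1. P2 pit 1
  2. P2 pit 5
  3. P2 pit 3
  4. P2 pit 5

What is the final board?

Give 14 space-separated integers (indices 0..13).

Move 1: P2 pit1 -> P1=[2,5,3,3,4,2](0) P2=[2,0,6,4,4,4](0)
Move 2: P2 pit5 -> P1=[3,6,4,3,4,2](0) P2=[2,0,6,4,4,0](1)
Move 3: P2 pit3 -> P1=[4,6,4,3,4,2](0) P2=[2,0,6,0,5,1](2)
Move 4: P2 pit5 -> P1=[4,6,4,3,4,2](0) P2=[2,0,6,0,5,0](3)

Answer: 4 6 4 3 4 2 0 2 0 6 0 5 0 3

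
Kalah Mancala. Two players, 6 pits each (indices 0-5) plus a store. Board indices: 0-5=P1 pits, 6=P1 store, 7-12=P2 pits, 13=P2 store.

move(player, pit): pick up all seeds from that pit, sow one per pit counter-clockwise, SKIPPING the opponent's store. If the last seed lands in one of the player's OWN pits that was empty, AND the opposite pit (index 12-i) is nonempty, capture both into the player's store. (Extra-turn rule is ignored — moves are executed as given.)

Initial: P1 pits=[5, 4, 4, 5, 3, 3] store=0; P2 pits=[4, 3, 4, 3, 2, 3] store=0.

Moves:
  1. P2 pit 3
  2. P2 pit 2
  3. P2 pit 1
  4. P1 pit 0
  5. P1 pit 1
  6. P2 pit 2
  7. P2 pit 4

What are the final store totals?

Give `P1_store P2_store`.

Move 1: P2 pit3 -> P1=[5,4,4,5,3,3](0) P2=[4,3,4,0,3,4](1)
Move 2: P2 pit2 -> P1=[5,4,4,5,3,3](0) P2=[4,3,0,1,4,5](2)
Move 3: P2 pit1 -> P1=[5,4,4,5,3,3](0) P2=[4,0,1,2,5,5](2)
Move 4: P1 pit0 -> P1=[0,5,5,6,4,4](0) P2=[4,0,1,2,5,5](2)
Move 5: P1 pit1 -> P1=[0,0,6,7,5,5](1) P2=[4,0,1,2,5,5](2)
Move 6: P2 pit2 -> P1=[0,0,6,7,5,5](1) P2=[4,0,0,3,5,5](2)
Move 7: P2 pit4 -> P1=[1,1,7,7,5,5](1) P2=[4,0,0,3,0,6](3)

Answer: 1 3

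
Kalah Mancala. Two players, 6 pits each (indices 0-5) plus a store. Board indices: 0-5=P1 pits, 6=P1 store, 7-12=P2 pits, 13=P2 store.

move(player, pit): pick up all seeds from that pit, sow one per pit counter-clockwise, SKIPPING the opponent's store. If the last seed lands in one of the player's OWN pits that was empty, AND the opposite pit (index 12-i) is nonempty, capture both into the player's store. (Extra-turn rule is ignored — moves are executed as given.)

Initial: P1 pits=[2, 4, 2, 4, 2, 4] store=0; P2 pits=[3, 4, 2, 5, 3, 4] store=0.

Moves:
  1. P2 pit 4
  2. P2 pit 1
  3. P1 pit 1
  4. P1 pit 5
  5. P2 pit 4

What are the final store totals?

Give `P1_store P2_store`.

Move 1: P2 pit4 -> P1=[3,4,2,4,2,4](0) P2=[3,4,2,5,0,5](1)
Move 2: P2 pit1 -> P1=[3,4,2,4,2,4](0) P2=[3,0,3,6,1,6](1)
Move 3: P1 pit1 -> P1=[3,0,3,5,3,5](0) P2=[3,0,3,6,1,6](1)
Move 4: P1 pit5 -> P1=[3,0,3,5,3,0](1) P2=[4,1,4,7,1,6](1)
Move 5: P2 pit4 -> P1=[3,0,3,5,3,0](1) P2=[4,1,4,7,0,7](1)

Answer: 1 1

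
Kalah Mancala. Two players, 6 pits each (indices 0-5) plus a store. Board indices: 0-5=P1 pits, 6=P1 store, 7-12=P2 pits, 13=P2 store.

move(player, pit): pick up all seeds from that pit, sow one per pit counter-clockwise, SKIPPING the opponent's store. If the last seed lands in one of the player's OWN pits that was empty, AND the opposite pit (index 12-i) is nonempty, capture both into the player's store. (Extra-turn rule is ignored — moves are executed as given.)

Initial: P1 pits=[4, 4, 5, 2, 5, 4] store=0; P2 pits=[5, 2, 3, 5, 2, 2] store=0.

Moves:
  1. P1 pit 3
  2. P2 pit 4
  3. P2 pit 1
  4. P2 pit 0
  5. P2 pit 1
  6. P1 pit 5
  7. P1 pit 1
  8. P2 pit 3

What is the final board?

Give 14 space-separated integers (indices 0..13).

Move 1: P1 pit3 -> P1=[4,4,5,0,6,5](0) P2=[5,2,3,5,2,2](0)
Move 2: P2 pit4 -> P1=[4,4,5,0,6,5](0) P2=[5,2,3,5,0,3](1)
Move 3: P2 pit1 -> P1=[4,4,5,0,6,5](0) P2=[5,0,4,6,0,3](1)
Move 4: P2 pit0 -> P1=[4,4,5,0,6,5](0) P2=[0,1,5,7,1,4](1)
Move 5: P2 pit1 -> P1=[4,4,5,0,6,5](0) P2=[0,0,6,7,1,4](1)
Move 6: P1 pit5 -> P1=[4,4,5,0,6,0](1) P2=[1,1,7,8,1,4](1)
Move 7: P1 pit1 -> P1=[4,0,6,1,7,0](3) P2=[0,1,7,8,1,4](1)
Move 8: P2 pit3 -> P1=[5,1,7,2,8,0](3) P2=[0,1,7,0,2,5](2)

Answer: 5 1 7 2 8 0 3 0 1 7 0 2 5 2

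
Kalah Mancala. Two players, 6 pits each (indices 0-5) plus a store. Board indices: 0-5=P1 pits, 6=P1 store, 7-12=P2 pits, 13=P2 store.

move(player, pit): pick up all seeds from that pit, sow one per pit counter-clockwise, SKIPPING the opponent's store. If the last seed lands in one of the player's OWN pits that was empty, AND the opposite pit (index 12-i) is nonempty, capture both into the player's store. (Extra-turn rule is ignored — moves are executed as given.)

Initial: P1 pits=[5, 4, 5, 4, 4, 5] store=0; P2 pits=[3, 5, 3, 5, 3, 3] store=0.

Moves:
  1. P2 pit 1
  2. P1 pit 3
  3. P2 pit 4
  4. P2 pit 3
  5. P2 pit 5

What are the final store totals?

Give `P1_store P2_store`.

Move 1: P2 pit1 -> P1=[5,4,5,4,4,5](0) P2=[3,0,4,6,4,4](1)
Move 2: P1 pit3 -> P1=[5,4,5,0,5,6](1) P2=[4,0,4,6,4,4](1)
Move 3: P2 pit4 -> P1=[6,5,5,0,5,6](1) P2=[4,0,4,6,0,5](2)
Move 4: P2 pit3 -> P1=[7,6,6,0,5,6](1) P2=[4,0,4,0,1,6](3)
Move 5: P2 pit5 -> P1=[8,7,7,1,6,6](1) P2=[4,0,4,0,1,0](4)

Answer: 1 4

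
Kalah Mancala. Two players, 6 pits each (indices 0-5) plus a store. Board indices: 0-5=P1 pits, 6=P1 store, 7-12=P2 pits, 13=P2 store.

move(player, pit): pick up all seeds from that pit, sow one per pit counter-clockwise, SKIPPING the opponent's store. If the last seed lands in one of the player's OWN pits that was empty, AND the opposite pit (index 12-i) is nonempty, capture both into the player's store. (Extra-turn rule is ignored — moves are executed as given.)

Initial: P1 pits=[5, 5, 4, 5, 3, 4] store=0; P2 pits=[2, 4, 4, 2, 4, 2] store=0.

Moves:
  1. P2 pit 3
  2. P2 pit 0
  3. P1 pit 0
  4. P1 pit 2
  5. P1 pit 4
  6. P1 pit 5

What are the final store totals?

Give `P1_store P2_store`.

Move 1: P2 pit3 -> P1=[5,5,4,5,3,4](0) P2=[2,4,4,0,5,3](0)
Move 2: P2 pit0 -> P1=[5,5,4,5,3,4](0) P2=[0,5,5,0,5,3](0)
Move 3: P1 pit0 -> P1=[0,6,5,6,4,5](0) P2=[0,5,5,0,5,3](0)
Move 4: P1 pit2 -> P1=[0,6,0,7,5,6](1) P2=[1,5,5,0,5,3](0)
Move 5: P1 pit4 -> P1=[0,6,0,7,0,7](2) P2=[2,6,6,0,5,3](0)
Move 6: P1 pit5 -> P1=[0,6,0,7,0,0](3) P2=[3,7,7,1,6,4](0)

Answer: 3 0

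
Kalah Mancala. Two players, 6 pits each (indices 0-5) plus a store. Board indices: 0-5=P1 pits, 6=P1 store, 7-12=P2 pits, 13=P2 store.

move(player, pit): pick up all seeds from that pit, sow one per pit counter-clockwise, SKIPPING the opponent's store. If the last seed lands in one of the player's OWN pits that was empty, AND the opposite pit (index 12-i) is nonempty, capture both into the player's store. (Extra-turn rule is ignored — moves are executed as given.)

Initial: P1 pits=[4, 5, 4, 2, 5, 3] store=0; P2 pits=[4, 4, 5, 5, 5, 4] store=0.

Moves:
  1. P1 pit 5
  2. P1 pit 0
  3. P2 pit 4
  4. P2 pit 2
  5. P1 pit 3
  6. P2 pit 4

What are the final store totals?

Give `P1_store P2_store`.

Move 1: P1 pit5 -> P1=[4,5,4,2,5,0](1) P2=[5,5,5,5,5,4](0)
Move 2: P1 pit0 -> P1=[0,6,5,3,6,0](1) P2=[5,5,5,5,5,4](0)
Move 3: P2 pit4 -> P1=[1,7,6,3,6,0](1) P2=[5,5,5,5,0,5](1)
Move 4: P2 pit2 -> P1=[2,7,6,3,6,0](1) P2=[5,5,0,6,1,6](2)
Move 5: P1 pit3 -> P1=[2,7,6,0,7,1](2) P2=[5,5,0,6,1,6](2)
Move 6: P2 pit4 -> P1=[2,7,6,0,7,1](2) P2=[5,5,0,6,0,7](2)

Answer: 2 2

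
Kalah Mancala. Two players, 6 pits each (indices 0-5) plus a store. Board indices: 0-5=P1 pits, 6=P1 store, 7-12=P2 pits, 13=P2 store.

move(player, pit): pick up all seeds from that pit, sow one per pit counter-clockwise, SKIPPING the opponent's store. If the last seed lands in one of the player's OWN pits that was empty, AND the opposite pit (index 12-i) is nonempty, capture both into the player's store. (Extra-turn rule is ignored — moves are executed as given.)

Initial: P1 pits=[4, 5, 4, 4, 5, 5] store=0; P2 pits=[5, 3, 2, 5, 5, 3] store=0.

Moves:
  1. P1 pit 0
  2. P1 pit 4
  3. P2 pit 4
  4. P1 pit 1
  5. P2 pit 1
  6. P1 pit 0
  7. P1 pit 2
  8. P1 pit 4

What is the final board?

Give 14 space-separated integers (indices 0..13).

Move 1: P1 pit0 -> P1=[0,6,5,5,6,5](0) P2=[5,3,2,5,5,3](0)
Move 2: P1 pit4 -> P1=[0,6,5,5,0,6](1) P2=[6,4,3,6,5,3](0)
Move 3: P2 pit4 -> P1=[1,7,6,5,0,6](1) P2=[6,4,3,6,0,4](1)
Move 4: P1 pit1 -> P1=[1,0,7,6,1,7](2) P2=[7,5,3,6,0,4](1)
Move 5: P2 pit1 -> P1=[1,0,7,6,1,7](2) P2=[7,0,4,7,1,5](2)
Move 6: P1 pit0 -> P1=[0,0,7,6,1,7](4) P2=[7,0,4,7,0,5](2)
Move 7: P1 pit2 -> P1=[0,0,0,7,2,8](5) P2=[8,1,5,7,0,5](2)
Move 8: P1 pit4 -> P1=[0,0,0,7,0,9](6) P2=[8,1,5,7,0,5](2)

Answer: 0 0 0 7 0 9 6 8 1 5 7 0 5 2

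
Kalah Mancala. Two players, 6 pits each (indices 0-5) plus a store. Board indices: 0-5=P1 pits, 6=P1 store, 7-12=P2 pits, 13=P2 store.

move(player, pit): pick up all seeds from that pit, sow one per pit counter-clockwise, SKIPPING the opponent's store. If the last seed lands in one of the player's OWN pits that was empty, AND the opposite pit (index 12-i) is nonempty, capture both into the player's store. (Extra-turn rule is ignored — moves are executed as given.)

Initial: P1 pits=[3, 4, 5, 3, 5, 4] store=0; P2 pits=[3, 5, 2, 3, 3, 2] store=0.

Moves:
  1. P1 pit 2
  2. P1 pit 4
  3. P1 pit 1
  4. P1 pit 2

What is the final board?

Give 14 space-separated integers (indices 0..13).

Move 1: P1 pit2 -> P1=[3,4,0,4,6,5](1) P2=[4,5,2,3,3,2](0)
Move 2: P1 pit4 -> P1=[3,4,0,4,0,6](2) P2=[5,6,3,4,3,2](0)
Move 3: P1 pit1 -> P1=[3,0,1,5,1,7](2) P2=[5,6,3,4,3,2](0)
Move 4: P1 pit2 -> P1=[3,0,0,6,1,7](2) P2=[5,6,3,4,3,2](0)

Answer: 3 0 0 6 1 7 2 5 6 3 4 3 2 0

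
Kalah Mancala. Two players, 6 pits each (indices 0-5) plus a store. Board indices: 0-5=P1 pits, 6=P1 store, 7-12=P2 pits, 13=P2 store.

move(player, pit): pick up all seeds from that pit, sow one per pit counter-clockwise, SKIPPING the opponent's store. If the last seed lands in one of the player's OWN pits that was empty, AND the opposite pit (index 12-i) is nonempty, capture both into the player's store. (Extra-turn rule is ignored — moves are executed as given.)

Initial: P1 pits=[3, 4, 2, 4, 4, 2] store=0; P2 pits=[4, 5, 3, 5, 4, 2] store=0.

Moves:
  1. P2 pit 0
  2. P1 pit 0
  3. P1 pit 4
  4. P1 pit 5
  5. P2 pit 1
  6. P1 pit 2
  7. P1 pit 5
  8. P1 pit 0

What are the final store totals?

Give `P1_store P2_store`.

Answer: 4 1

Derivation:
Move 1: P2 pit0 -> P1=[3,4,2,4,4,2](0) P2=[0,6,4,6,5,2](0)
Move 2: P1 pit0 -> P1=[0,5,3,5,4,2](0) P2=[0,6,4,6,5,2](0)
Move 3: P1 pit4 -> P1=[0,5,3,5,0,3](1) P2=[1,7,4,6,5,2](0)
Move 4: P1 pit5 -> P1=[0,5,3,5,0,0](2) P2=[2,8,4,6,5,2](0)
Move 5: P2 pit1 -> P1=[1,6,4,5,0,0](2) P2=[2,0,5,7,6,3](1)
Move 6: P1 pit2 -> P1=[1,6,0,6,1,1](3) P2=[2,0,5,7,6,3](1)
Move 7: P1 pit5 -> P1=[1,6,0,6,1,0](4) P2=[2,0,5,7,6,3](1)
Move 8: P1 pit0 -> P1=[0,7,0,6,1,0](4) P2=[2,0,5,7,6,3](1)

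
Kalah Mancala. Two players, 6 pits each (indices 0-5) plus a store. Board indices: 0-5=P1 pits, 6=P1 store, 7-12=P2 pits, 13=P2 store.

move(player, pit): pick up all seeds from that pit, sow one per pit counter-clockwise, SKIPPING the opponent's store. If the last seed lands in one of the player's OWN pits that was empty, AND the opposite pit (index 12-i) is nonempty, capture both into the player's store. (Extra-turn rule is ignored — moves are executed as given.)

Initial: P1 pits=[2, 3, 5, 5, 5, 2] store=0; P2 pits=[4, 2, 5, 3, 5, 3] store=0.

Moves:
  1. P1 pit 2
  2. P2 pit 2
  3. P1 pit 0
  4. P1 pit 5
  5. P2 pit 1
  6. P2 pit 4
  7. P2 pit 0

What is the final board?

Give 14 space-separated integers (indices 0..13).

Answer: 1 5 2 8 7 0 2 0 1 2 6 1 6 3

Derivation:
Move 1: P1 pit2 -> P1=[2,3,0,6,6,3](1) P2=[5,2,5,3,5,3](0)
Move 2: P2 pit2 -> P1=[3,3,0,6,6,3](1) P2=[5,2,0,4,6,4](1)
Move 3: P1 pit0 -> P1=[0,4,1,7,6,3](1) P2=[5,2,0,4,6,4](1)
Move 4: P1 pit5 -> P1=[0,4,1,7,6,0](2) P2=[6,3,0,4,6,4](1)
Move 5: P2 pit1 -> P1=[0,4,1,7,6,0](2) P2=[6,0,1,5,7,4](1)
Move 6: P2 pit4 -> P1=[1,5,2,8,7,0](2) P2=[6,0,1,5,0,5](2)
Move 7: P2 pit0 -> P1=[1,5,2,8,7,0](2) P2=[0,1,2,6,1,6](3)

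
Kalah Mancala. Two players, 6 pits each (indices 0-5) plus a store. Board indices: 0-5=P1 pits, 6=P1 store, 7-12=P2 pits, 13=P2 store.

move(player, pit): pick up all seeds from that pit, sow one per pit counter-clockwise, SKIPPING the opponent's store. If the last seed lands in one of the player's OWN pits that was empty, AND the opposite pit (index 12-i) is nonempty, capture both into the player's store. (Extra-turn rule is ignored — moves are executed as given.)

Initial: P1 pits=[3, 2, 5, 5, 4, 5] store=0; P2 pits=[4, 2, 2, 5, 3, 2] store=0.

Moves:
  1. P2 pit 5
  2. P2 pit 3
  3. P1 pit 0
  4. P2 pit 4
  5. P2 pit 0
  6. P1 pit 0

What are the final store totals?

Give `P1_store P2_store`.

Answer: 0 9

Derivation:
Move 1: P2 pit5 -> P1=[4,2,5,5,4,5](0) P2=[4,2,2,5,3,0](1)
Move 2: P2 pit3 -> P1=[5,3,5,5,4,5](0) P2=[4,2,2,0,4,1](2)
Move 3: P1 pit0 -> P1=[0,4,6,6,5,6](0) P2=[4,2,2,0,4,1](2)
Move 4: P2 pit4 -> P1=[1,5,6,6,5,6](0) P2=[4,2,2,0,0,2](3)
Move 5: P2 pit0 -> P1=[1,0,6,6,5,6](0) P2=[0,3,3,1,0,2](9)
Move 6: P1 pit0 -> P1=[0,1,6,6,5,6](0) P2=[0,3,3,1,0,2](9)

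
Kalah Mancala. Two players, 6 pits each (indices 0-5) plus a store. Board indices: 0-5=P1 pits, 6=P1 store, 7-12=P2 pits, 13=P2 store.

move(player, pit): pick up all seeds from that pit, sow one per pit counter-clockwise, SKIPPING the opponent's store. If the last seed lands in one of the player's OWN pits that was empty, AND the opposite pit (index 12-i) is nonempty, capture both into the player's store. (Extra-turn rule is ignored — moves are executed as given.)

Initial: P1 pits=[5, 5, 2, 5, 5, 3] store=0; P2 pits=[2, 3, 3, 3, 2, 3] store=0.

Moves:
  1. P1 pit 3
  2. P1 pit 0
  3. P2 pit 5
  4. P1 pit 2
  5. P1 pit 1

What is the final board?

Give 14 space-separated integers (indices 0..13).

Move 1: P1 pit3 -> P1=[5,5,2,0,6,4](1) P2=[3,4,3,3,2,3](0)
Move 2: P1 pit0 -> P1=[0,6,3,1,7,5](1) P2=[3,4,3,3,2,3](0)
Move 3: P2 pit5 -> P1=[1,7,3,1,7,5](1) P2=[3,4,3,3,2,0](1)
Move 4: P1 pit2 -> P1=[1,7,0,2,8,6](1) P2=[3,4,3,3,2,0](1)
Move 5: P1 pit1 -> P1=[1,0,1,3,9,7](2) P2=[4,5,3,3,2,0](1)

Answer: 1 0 1 3 9 7 2 4 5 3 3 2 0 1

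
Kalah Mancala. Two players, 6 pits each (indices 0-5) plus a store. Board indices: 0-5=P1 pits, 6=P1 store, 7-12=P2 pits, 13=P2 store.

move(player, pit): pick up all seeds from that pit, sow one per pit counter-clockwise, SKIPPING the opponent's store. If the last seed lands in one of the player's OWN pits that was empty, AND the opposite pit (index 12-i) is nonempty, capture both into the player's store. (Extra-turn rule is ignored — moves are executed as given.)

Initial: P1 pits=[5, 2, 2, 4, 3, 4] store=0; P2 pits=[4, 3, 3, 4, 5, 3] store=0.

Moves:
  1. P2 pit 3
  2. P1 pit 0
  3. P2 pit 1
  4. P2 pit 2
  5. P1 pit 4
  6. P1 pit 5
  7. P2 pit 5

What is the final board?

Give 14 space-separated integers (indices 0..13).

Move 1: P2 pit3 -> P1=[6,2,2,4,3,4](0) P2=[4,3,3,0,6,4](1)
Move 2: P1 pit0 -> P1=[0,3,3,5,4,5](1) P2=[4,3,3,0,6,4](1)
Move 3: P2 pit1 -> P1=[0,3,3,5,4,5](1) P2=[4,0,4,1,7,4](1)
Move 4: P2 pit2 -> P1=[0,3,3,5,4,5](1) P2=[4,0,0,2,8,5](2)
Move 5: P1 pit4 -> P1=[0,3,3,5,0,6](2) P2=[5,1,0,2,8,5](2)
Move 6: P1 pit5 -> P1=[0,3,3,5,0,0](3) P2=[6,2,1,3,9,5](2)
Move 7: P2 pit5 -> P1=[1,4,4,6,0,0](3) P2=[6,2,1,3,9,0](3)

Answer: 1 4 4 6 0 0 3 6 2 1 3 9 0 3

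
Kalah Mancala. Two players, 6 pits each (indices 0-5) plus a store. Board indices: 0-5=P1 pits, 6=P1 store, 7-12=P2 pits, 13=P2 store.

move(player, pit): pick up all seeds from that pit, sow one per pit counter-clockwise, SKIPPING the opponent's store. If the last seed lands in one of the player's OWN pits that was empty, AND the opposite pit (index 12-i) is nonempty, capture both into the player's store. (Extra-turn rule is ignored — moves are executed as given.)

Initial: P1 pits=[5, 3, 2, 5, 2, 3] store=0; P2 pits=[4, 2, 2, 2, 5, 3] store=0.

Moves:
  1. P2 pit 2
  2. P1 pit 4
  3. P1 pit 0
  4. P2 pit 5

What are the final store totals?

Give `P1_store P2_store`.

Answer: 1 1

Derivation:
Move 1: P2 pit2 -> P1=[5,3,2,5,2,3](0) P2=[4,2,0,3,6,3](0)
Move 2: P1 pit4 -> P1=[5,3,2,5,0,4](1) P2=[4,2,0,3,6,3](0)
Move 3: P1 pit0 -> P1=[0,4,3,6,1,5](1) P2=[4,2,0,3,6,3](0)
Move 4: P2 pit5 -> P1=[1,5,3,6,1,5](1) P2=[4,2,0,3,6,0](1)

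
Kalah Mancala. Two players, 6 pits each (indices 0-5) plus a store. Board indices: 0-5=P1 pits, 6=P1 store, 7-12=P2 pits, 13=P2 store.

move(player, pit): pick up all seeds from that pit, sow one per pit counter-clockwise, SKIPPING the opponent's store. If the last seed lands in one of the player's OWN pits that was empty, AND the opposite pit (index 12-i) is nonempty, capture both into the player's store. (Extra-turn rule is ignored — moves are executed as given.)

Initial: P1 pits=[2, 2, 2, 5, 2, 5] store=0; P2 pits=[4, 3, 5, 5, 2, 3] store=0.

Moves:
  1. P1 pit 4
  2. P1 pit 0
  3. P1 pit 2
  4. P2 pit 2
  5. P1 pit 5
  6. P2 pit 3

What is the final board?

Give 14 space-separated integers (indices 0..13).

Answer: 2 4 1 7 1 0 2 5 4 1 0 5 6 2

Derivation:
Move 1: P1 pit4 -> P1=[2,2,2,5,0,6](1) P2=[4,3,5,5,2,3](0)
Move 2: P1 pit0 -> P1=[0,3,3,5,0,6](1) P2=[4,3,5,5,2,3](0)
Move 3: P1 pit2 -> P1=[0,3,0,6,1,7](1) P2=[4,3,5,5,2,3](0)
Move 4: P2 pit2 -> P1=[1,3,0,6,1,7](1) P2=[4,3,0,6,3,4](1)
Move 5: P1 pit5 -> P1=[1,3,0,6,1,0](2) P2=[5,4,1,7,4,5](1)
Move 6: P2 pit3 -> P1=[2,4,1,7,1,0](2) P2=[5,4,1,0,5,6](2)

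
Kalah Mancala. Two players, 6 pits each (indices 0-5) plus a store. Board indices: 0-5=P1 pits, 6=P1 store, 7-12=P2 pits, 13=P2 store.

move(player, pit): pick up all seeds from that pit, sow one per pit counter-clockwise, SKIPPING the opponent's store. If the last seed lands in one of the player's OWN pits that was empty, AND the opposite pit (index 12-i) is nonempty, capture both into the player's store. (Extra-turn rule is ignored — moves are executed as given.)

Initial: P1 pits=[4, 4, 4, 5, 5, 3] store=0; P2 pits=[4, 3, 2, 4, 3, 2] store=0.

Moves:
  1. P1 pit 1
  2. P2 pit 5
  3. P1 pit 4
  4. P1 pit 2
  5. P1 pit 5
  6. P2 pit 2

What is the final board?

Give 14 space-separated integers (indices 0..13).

Move 1: P1 pit1 -> P1=[4,0,5,6,6,4](0) P2=[4,3,2,4,3,2](0)
Move 2: P2 pit5 -> P1=[5,0,5,6,6,4](0) P2=[4,3,2,4,3,0](1)
Move 3: P1 pit4 -> P1=[5,0,5,6,0,5](1) P2=[5,4,3,5,3,0](1)
Move 4: P1 pit2 -> P1=[5,0,0,7,1,6](2) P2=[6,4,3,5,3,0](1)
Move 5: P1 pit5 -> P1=[5,0,0,7,1,0](3) P2=[7,5,4,6,4,0](1)
Move 6: P2 pit2 -> P1=[5,0,0,7,1,0](3) P2=[7,5,0,7,5,1](2)

Answer: 5 0 0 7 1 0 3 7 5 0 7 5 1 2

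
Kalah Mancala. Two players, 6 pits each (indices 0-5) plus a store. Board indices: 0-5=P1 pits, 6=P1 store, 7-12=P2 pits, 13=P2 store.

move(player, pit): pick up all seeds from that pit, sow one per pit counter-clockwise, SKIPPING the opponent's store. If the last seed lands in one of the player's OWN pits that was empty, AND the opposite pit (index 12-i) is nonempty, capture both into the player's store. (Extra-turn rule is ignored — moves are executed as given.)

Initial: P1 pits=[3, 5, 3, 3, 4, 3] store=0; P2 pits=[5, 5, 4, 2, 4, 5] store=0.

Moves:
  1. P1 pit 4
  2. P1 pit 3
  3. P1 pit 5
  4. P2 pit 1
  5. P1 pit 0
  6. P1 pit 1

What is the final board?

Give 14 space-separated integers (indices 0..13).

Answer: 0 0 5 2 3 1 4 8 1 6 4 5 6 1

Derivation:
Move 1: P1 pit4 -> P1=[3,5,3,3,0,4](1) P2=[6,6,4,2,4,5](0)
Move 2: P1 pit3 -> P1=[3,5,3,0,1,5](2) P2=[6,6,4,2,4,5](0)
Move 3: P1 pit5 -> P1=[3,5,3,0,1,0](3) P2=[7,7,5,3,4,5](0)
Move 4: P2 pit1 -> P1=[4,6,3,0,1,0](3) P2=[7,0,6,4,5,6](1)
Move 5: P1 pit0 -> P1=[0,7,4,1,2,0](3) P2=[7,0,6,4,5,6](1)
Move 6: P1 pit1 -> P1=[0,0,5,2,3,1](4) P2=[8,1,6,4,5,6](1)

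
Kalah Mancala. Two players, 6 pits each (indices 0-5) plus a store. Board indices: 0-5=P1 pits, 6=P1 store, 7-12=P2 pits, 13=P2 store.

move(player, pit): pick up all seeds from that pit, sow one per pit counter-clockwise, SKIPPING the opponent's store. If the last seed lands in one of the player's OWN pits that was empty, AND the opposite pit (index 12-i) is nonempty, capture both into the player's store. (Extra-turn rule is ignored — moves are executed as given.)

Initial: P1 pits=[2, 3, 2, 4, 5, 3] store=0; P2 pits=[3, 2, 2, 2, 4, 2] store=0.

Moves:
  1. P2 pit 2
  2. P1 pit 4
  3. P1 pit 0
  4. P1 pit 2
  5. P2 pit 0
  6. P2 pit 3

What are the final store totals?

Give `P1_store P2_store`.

Answer: 1 1

Derivation:
Move 1: P2 pit2 -> P1=[2,3,2,4,5,3](0) P2=[3,2,0,3,5,2](0)
Move 2: P1 pit4 -> P1=[2,3,2,4,0,4](1) P2=[4,3,1,3,5,2](0)
Move 3: P1 pit0 -> P1=[0,4,3,4,0,4](1) P2=[4,3,1,3,5,2](0)
Move 4: P1 pit2 -> P1=[0,4,0,5,1,5](1) P2=[4,3,1,3,5,2](0)
Move 5: P2 pit0 -> P1=[0,4,0,5,1,5](1) P2=[0,4,2,4,6,2](0)
Move 6: P2 pit3 -> P1=[1,4,0,5,1,5](1) P2=[0,4,2,0,7,3](1)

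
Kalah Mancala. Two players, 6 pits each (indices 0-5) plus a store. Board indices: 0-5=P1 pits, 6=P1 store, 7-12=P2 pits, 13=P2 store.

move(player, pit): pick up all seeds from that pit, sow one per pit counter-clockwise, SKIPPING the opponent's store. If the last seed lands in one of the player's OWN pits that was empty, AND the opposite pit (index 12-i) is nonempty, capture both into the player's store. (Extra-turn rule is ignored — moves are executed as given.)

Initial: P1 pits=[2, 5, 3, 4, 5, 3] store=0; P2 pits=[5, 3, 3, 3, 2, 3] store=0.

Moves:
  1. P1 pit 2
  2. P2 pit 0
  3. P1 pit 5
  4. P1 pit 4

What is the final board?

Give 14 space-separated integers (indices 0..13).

Move 1: P1 pit2 -> P1=[2,5,0,5,6,4](0) P2=[5,3,3,3,2,3](0)
Move 2: P2 pit0 -> P1=[2,5,0,5,6,4](0) P2=[0,4,4,4,3,4](0)
Move 3: P1 pit5 -> P1=[2,5,0,5,6,0](1) P2=[1,5,5,4,3,4](0)
Move 4: P1 pit4 -> P1=[2,5,0,5,0,1](2) P2=[2,6,6,5,3,4](0)

Answer: 2 5 0 5 0 1 2 2 6 6 5 3 4 0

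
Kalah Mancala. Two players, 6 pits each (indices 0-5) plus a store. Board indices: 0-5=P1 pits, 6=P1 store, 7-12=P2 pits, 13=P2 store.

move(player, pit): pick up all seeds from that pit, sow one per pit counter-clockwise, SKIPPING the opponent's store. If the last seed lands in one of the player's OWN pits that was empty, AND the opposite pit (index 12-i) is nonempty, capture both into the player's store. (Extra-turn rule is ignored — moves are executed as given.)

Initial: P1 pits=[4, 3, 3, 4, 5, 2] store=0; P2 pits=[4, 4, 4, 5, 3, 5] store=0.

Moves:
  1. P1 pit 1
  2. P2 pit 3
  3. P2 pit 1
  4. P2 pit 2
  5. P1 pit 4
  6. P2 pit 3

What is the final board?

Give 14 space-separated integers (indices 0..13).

Move 1: P1 pit1 -> P1=[4,0,4,5,6,2](0) P2=[4,4,4,5,3,5](0)
Move 2: P2 pit3 -> P1=[5,1,4,5,6,2](0) P2=[4,4,4,0,4,6](1)
Move 3: P2 pit1 -> P1=[5,1,4,5,6,2](0) P2=[4,0,5,1,5,7](1)
Move 4: P2 pit2 -> P1=[6,1,4,5,6,2](0) P2=[4,0,0,2,6,8](2)
Move 5: P1 pit4 -> P1=[6,1,4,5,0,3](1) P2=[5,1,1,3,6,8](2)
Move 6: P2 pit3 -> P1=[6,1,4,5,0,3](1) P2=[5,1,1,0,7,9](3)

Answer: 6 1 4 5 0 3 1 5 1 1 0 7 9 3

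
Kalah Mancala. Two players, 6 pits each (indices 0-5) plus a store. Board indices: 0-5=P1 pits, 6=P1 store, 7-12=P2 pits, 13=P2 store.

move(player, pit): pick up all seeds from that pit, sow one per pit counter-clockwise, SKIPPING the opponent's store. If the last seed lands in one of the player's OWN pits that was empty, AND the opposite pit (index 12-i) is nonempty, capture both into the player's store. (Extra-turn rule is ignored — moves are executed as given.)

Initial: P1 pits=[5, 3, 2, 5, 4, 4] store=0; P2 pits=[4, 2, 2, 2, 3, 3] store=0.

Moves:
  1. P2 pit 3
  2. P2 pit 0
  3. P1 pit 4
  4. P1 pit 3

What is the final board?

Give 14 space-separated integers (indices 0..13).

Move 1: P2 pit3 -> P1=[5,3,2,5,4,4](0) P2=[4,2,2,0,4,4](0)
Move 2: P2 pit0 -> P1=[5,3,2,5,4,4](0) P2=[0,3,3,1,5,4](0)
Move 3: P1 pit4 -> P1=[5,3,2,5,0,5](1) P2=[1,4,3,1,5,4](0)
Move 4: P1 pit3 -> P1=[5,3,2,0,1,6](2) P2=[2,5,3,1,5,4](0)

Answer: 5 3 2 0 1 6 2 2 5 3 1 5 4 0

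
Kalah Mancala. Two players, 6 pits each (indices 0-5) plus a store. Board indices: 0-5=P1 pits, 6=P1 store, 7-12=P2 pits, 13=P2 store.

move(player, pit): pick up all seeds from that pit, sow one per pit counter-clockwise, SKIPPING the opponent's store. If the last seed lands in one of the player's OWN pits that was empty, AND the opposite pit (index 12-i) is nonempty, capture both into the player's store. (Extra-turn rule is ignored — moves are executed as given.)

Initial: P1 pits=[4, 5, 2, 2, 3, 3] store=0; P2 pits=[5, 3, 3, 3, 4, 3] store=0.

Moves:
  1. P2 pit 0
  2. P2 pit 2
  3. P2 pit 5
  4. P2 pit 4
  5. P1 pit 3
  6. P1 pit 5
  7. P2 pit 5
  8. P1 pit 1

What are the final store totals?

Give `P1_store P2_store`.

Answer: 3 4

Derivation:
Move 1: P2 pit0 -> P1=[4,5,2,2,3,3](0) P2=[0,4,4,4,5,4](0)
Move 2: P2 pit2 -> P1=[4,5,2,2,3,3](0) P2=[0,4,0,5,6,5](1)
Move 3: P2 pit5 -> P1=[5,6,3,3,3,3](0) P2=[0,4,0,5,6,0](2)
Move 4: P2 pit4 -> P1=[6,7,4,4,3,3](0) P2=[0,4,0,5,0,1](3)
Move 5: P1 pit3 -> P1=[6,7,4,0,4,4](1) P2=[1,4,0,5,0,1](3)
Move 6: P1 pit5 -> P1=[6,7,4,0,4,0](2) P2=[2,5,1,5,0,1](3)
Move 7: P2 pit5 -> P1=[6,7,4,0,4,0](2) P2=[2,5,1,5,0,0](4)
Move 8: P1 pit1 -> P1=[6,0,5,1,5,1](3) P2=[3,6,1,5,0,0](4)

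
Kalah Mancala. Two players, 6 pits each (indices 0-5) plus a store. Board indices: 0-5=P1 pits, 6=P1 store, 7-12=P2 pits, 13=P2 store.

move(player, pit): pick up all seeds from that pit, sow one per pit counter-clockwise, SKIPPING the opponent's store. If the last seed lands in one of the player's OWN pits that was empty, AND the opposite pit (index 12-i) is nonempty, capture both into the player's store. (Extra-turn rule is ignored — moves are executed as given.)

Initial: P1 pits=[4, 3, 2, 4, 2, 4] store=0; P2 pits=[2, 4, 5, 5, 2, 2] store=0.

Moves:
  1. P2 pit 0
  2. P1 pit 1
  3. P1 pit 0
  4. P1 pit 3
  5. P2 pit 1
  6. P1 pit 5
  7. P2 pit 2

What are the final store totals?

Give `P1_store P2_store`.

Move 1: P2 pit0 -> P1=[4,3,2,4,2,4](0) P2=[0,5,6,5,2,2](0)
Move 2: P1 pit1 -> P1=[4,0,3,5,3,4](0) P2=[0,5,6,5,2,2](0)
Move 3: P1 pit0 -> P1=[0,1,4,6,4,4](0) P2=[0,5,6,5,2,2](0)
Move 4: P1 pit3 -> P1=[0,1,4,0,5,5](1) P2=[1,6,7,5,2,2](0)
Move 5: P2 pit1 -> P1=[1,1,4,0,5,5](1) P2=[1,0,8,6,3,3](1)
Move 6: P1 pit5 -> P1=[1,1,4,0,5,0](2) P2=[2,1,9,7,3,3](1)
Move 7: P2 pit2 -> P1=[2,2,5,1,6,0](2) P2=[2,1,0,8,4,4](2)

Answer: 2 2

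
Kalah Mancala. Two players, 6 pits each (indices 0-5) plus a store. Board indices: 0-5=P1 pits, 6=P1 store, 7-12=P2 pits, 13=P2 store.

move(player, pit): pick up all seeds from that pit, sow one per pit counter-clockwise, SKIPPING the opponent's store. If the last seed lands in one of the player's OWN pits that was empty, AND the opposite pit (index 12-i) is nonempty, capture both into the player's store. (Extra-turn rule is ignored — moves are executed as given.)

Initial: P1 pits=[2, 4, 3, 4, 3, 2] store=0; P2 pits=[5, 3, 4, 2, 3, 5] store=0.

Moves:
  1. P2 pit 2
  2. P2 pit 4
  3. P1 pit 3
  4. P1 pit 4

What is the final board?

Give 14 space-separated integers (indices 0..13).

Answer: 3 5 3 0 0 4 2 7 4 0 3 0 7 2

Derivation:
Move 1: P2 pit2 -> P1=[2,4,3,4,3,2](0) P2=[5,3,0,3,4,6](1)
Move 2: P2 pit4 -> P1=[3,5,3,4,3,2](0) P2=[5,3,0,3,0,7](2)
Move 3: P1 pit3 -> P1=[3,5,3,0,4,3](1) P2=[6,3,0,3,0,7](2)
Move 4: P1 pit4 -> P1=[3,5,3,0,0,4](2) P2=[7,4,0,3,0,7](2)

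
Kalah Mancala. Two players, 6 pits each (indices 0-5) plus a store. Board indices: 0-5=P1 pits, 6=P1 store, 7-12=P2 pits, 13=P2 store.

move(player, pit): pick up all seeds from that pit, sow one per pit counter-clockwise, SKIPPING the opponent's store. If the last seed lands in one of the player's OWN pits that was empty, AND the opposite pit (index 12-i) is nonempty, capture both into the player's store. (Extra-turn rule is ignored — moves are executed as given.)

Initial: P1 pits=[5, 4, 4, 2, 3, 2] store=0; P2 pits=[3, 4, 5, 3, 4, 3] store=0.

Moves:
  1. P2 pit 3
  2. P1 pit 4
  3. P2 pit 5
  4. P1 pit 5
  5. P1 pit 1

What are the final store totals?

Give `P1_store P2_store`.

Answer: 3 2

Derivation:
Move 1: P2 pit3 -> P1=[5,4,4,2,3,2](0) P2=[3,4,5,0,5,4](1)
Move 2: P1 pit4 -> P1=[5,4,4,2,0,3](1) P2=[4,4,5,0,5,4](1)
Move 3: P2 pit5 -> P1=[6,5,5,2,0,3](1) P2=[4,4,5,0,5,0](2)
Move 4: P1 pit5 -> P1=[6,5,5,2,0,0](2) P2=[5,5,5,0,5,0](2)
Move 5: P1 pit1 -> P1=[6,0,6,3,1,1](3) P2=[5,5,5,0,5,0](2)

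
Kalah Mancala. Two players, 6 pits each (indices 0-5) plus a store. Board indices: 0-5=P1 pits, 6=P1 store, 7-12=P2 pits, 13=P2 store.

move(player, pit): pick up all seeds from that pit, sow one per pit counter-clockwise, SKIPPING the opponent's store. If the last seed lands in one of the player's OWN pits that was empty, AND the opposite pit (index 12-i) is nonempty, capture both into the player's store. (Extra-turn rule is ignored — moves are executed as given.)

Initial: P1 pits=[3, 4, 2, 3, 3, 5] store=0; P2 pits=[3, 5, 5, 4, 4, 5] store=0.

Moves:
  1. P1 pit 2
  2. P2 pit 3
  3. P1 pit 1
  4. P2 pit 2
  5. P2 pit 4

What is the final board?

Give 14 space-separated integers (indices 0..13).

Answer: 6 1 2 6 5 6 0 3 5 0 1 0 8 3

Derivation:
Move 1: P1 pit2 -> P1=[3,4,0,4,4,5](0) P2=[3,5,5,4,4,5](0)
Move 2: P2 pit3 -> P1=[4,4,0,4,4,5](0) P2=[3,5,5,0,5,6](1)
Move 3: P1 pit1 -> P1=[4,0,1,5,5,6](0) P2=[3,5,5,0,5,6](1)
Move 4: P2 pit2 -> P1=[5,0,1,5,5,6](0) P2=[3,5,0,1,6,7](2)
Move 5: P2 pit4 -> P1=[6,1,2,6,5,6](0) P2=[3,5,0,1,0,8](3)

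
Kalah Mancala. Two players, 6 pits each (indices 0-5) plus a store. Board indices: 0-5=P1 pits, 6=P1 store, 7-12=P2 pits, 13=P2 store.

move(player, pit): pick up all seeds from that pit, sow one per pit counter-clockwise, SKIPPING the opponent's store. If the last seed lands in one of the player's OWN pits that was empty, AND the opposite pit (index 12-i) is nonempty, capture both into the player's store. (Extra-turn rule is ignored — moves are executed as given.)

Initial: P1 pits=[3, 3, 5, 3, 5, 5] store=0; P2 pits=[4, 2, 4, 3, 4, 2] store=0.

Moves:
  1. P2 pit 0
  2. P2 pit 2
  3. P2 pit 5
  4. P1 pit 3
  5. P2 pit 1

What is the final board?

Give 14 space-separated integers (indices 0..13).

Move 1: P2 pit0 -> P1=[3,3,5,3,5,5](0) P2=[0,3,5,4,5,2](0)
Move 2: P2 pit2 -> P1=[4,3,5,3,5,5](0) P2=[0,3,0,5,6,3](1)
Move 3: P2 pit5 -> P1=[5,4,5,3,5,5](0) P2=[0,3,0,5,6,0](2)
Move 4: P1 pit3 -> P1=[5,4,5,0,6,6](1) P2=[0,3,0,5,6,0](2)
Move 5: P2 pit1 -> P1=[5,4,5,0,6,6](1) P2=[0,0,1,6,7,0](2)

Answer: 5 4 5 0 6 6 1 0 0 1 6 7 0 2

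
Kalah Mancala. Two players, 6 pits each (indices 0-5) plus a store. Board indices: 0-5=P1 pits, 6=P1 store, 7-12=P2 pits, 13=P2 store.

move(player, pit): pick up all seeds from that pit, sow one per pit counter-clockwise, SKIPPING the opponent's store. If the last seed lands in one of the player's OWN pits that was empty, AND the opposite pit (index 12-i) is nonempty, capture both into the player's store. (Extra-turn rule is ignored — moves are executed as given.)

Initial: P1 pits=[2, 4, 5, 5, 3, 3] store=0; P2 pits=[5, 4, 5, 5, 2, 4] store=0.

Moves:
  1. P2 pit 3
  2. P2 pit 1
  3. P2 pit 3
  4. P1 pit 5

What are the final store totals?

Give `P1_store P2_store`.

Move 1: P2 pit3 -> P1=[3,5,5,5,3,3](0) P2=[5,4,5,0,3,5](1)
Move 2: P2 pit1 -> P1=[3,5,5,5,3,3](0) P2=[5,0,6,1,4,6](1)
Move 3: P2 pit3 -> P1=[3,5,5,5,3,3](0) P2=[5,0,6,0,5,6](1)
Move 4: P1 pit5 -> P1=[3,5,5,5,3,0](1) P2=[6,1,6,0,5,6](1)

Answer: 1 1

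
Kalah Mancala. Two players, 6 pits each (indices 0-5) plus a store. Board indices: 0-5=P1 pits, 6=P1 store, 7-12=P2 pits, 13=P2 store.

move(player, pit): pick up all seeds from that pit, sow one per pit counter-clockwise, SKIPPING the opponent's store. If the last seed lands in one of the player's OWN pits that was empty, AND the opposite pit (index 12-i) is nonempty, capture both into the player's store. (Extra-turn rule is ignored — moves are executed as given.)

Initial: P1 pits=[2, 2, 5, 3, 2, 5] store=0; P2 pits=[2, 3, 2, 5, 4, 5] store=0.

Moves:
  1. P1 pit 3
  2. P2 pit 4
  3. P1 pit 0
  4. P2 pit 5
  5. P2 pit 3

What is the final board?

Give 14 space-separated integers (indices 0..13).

Answer: 2 6 7 1 4 6 4 2 3 0 0 1 1 3

Derivation:
Move 1: P1 pit3 -> P1=[2,2,5,0,3,6](1) P2=[2,3,2,5,4,5](0)
Move 2: P2 pit4 -> P1=[3,3,5,0,3,6](1) P2=[2,3,2,5,0,6](1)
Move 3: P1 pit0 -> P1=[0,4,6,0,3,6](4) P2=[2,3,0,5,0,6](1)
Move 4: P2 pit5 -> P1=[1,5,7,1,4,6](4) P2=[2,3,0,5,0,0](2)
Move 5: P2 pit3 -> P1=[2,6,7,1,4,6](4) P2=[2,3,0,0,1,1](3)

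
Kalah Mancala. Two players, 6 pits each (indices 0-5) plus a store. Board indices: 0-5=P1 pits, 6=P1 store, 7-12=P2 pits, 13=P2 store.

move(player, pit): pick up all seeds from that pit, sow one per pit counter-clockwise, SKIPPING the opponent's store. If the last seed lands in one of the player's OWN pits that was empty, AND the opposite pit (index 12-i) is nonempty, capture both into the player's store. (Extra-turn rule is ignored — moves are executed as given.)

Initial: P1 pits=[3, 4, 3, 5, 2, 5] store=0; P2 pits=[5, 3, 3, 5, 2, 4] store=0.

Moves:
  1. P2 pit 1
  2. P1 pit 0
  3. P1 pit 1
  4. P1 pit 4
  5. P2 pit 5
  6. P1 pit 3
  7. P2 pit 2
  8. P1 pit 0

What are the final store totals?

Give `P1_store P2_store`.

Move 1: P2 pit1 -> P1=[3,4,3,5,2,5](0) P2=[5,0,4,6,3,4](0)
Move 2: P1 pit0 -> P1=[0,5,4,6,2,5](0) P2=[5,0,4,6,3,4](0)
Move 3: P1 pit1 -> P1=[0,0,5,7,3,6](1) P2=[5,0,4,6,3,4](0)
Move 4: P1 pit4 -> P1=[0,0,5,7,0,7](2) P2=[6,0,4,6,3,4](0)
Move 5: P2 pit5 -> P1=[1,1,6,7,0,7](2) P2=[6,0,4,6,3,0](1)
Move 6: P1 pit3 -> P1=[1,1,6,0,1,8](3) P2=[7,1,5,7,3,0](1)
Move 7: P2 pit2 -> P1=[2,1,6,0,1,8](3) P2=[7,1,0,8,4,1](2)
Move 8: P1 pit0 -> P1=[0,2,7,0,1,8](3) P2=[7,1,0,8,4,1](2)

Answer: 3 2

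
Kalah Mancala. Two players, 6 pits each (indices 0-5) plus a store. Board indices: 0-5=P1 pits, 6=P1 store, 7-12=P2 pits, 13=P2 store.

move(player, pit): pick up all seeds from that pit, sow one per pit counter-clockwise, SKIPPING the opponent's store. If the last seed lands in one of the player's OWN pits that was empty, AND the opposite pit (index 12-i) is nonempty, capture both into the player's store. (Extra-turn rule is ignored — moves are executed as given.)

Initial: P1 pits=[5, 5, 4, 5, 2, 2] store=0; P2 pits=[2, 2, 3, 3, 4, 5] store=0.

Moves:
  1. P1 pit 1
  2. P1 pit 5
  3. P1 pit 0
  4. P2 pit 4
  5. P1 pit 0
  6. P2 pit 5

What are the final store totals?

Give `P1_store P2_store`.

Answer: 6 2

Derivation:
Move 1: P1 pit1 -> P1=[5,0,5,6,3,3](1) P2=[2,2,3,3,4,5](0)
Move 2: P1 pit5 -> P1=[5,0,5,6,3,0](2) P2=[3,3,3,3,4,5](0)
Move 3: P1 pit0 -> P1=[0,1,6,7,4,0](6) P2=[0,3,3,3,4,5](0)
Move 4: P2 pit4 -> P1=[1,2,6,7,4,0](6) P2=[0,3,3,3,0,6](1)
Move 5: P1 pit0 -> P1=[0,3,6,7,4,0](6) P2=[0,3,3,3,0,6](1)
Move 6: P2 pit5 -> P1=[1,4,7,8,5,0](6) P2=[0,3,3,3,0,0](2)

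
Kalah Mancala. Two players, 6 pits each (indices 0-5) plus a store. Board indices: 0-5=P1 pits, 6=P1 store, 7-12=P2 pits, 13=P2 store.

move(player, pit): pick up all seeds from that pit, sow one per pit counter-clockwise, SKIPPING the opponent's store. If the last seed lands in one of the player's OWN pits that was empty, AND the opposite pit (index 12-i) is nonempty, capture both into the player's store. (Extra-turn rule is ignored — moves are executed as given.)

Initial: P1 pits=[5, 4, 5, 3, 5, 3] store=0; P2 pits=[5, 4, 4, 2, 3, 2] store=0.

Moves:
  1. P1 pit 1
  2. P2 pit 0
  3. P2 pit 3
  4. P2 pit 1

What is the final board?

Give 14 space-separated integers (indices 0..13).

Move 1: P1 pit1 -> P1=[5,0,6,4,6,4](0) P2=[5,4,4,2,3,2](0)
Move 2: P2 pit0 -> P1=[5,0,6,4,6,4](0) P2=[0,5,5,3,4,3](0)
Move 3: P2 pit3 -> P1=[5,0,6,4,6,4](0) P2=[0,5,5,0,5,4](1)
Move 4: P2 pit1 -> P1=[5,0,6,4,6,4](0) P2=[0,0,6,1,6,5](2)

Answer: 5 0 6 4 6 4 0 0 0 6 1 6 5 2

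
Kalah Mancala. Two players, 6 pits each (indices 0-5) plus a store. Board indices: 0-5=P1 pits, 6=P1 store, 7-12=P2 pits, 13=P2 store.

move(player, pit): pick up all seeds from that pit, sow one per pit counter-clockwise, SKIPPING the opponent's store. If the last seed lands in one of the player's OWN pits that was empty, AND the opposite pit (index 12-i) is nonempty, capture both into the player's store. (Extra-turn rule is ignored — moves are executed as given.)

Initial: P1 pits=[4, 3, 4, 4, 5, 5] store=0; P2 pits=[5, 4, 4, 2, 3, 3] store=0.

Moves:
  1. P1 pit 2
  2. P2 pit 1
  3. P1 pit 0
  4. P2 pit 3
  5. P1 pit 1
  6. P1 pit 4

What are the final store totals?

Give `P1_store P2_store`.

Answer: 2 1

Derivation:
Move 1: P1 pit2 -> P1=[4,3,0,5,6,6](1) P2=[5,4,4,2,3,3](0)
Move 2: P2 pit1 -> P1=[4,3,0,5,6,6](1) P2=[5,0,5,3,4,4](0)
Move 3: P1 pit0 -> P1=[0,4,1,6,7,6](1) P2=[5,0,5,3,4,4](0)
Move 4: P2 pit3 -> P1=[0,4,1,6,7,6](1) P2=[5,0,5,0,5,5](1)
Move 5: P1 pit1 -> P1=[0,0,2,7,8,7](1) P2=[5,0,5,0,5,5](1)
Move 6: P1 pit4 -> P1=[0,0,2,7,0,8](2) P2=[6,1,6,1,6,6](1)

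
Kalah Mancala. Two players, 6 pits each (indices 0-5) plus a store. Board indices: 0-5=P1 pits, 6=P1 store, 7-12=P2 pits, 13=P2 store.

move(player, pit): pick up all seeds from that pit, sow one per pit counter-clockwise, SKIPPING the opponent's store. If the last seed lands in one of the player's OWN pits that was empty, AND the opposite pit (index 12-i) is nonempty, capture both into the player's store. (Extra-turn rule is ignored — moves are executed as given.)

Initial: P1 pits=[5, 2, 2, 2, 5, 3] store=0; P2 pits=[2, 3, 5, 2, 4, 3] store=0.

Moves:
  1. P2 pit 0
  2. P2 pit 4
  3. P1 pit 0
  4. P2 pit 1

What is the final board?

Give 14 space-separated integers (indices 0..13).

Answer: 0 4 3 3 6 4 1 0 0 7 3 1 5 1

Derivation:
Move 1: P2 pit0 -> P1=[5,2,2,2,5,3](0) P2=[0,4,6,2,4,3](0)
Move 2: P2 pit4 -> P1=[6,3,2,2,5,3](0) P2=[0,4,6,2,0,4](1)
Move 3: P1 pit0 -> P1=[0,4,3,3,6,4](1) P2=[0,4,6,2,0,4](1)
Move 4: P2 pit1 -> P1=[0,4,3,3,6,4](1) P2=[0,0,7,3,1,5](1)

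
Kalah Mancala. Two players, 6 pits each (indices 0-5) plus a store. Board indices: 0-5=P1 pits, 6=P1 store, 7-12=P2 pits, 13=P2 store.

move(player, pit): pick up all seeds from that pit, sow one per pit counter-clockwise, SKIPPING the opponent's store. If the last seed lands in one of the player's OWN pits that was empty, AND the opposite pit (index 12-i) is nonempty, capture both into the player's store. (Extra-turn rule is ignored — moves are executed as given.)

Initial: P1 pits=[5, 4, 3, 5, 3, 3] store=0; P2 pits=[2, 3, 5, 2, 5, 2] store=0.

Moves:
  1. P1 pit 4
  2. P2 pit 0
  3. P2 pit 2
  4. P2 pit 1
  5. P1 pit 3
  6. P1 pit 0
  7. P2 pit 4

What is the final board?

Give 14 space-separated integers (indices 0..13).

Answer: 1 7 5 2 3 6 3 1 1 1 5 0 5 2

Derivation:
Move 1: P1 pit4 -> P1=[5,4,3,5,0,4](1) P2=[3,3,5,2,5,2](0)
Move 2: P2 pit0 -> P1=[5,4,3,5,0,4](1) P2=[0,4,6,3,5,2](0)
Move 3: P2 pit2 -> P1=[6,5,3,5,0,4](1) P2=[0,4,0,4,6,3](1)
Move 4: P2 pit1 -> P1=[6,5,3,5,0,4](1) P2=[0,0,1,5,7,4](1)
Move 5: P1 pit3 -> P1=[6,5,3,0,1,5](2) P2=[1,1,1,5,7,4](1)
Move 6: P1 pit0 -> P1=[0,6,4,1,2,6](3) P2=[1,1,1,5,7,4](1)
Move 7: P2 pit4 -> P1=[1,7,5,2,3,6](3) P2=[1,1,1,5,0,5](2)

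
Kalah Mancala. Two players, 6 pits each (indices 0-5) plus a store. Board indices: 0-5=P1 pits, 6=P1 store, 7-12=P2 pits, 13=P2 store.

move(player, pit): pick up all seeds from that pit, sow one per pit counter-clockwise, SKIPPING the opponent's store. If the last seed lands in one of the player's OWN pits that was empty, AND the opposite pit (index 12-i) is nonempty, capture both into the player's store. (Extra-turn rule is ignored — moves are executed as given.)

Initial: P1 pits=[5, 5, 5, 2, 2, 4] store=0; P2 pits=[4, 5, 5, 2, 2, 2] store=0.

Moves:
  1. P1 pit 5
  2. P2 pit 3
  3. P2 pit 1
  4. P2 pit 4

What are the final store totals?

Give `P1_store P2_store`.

Move 1: P1 pit5 -> P1=[5,5,5,2,2,0](1) P2=[5,6,6,2,2,2](0)
Move 2: P2 pit3 -> P1=[5,5,5,2,2,0](1) P2=[5,6,6,0,3,3](0)
Move 3: P2 pit1 -> P1=[6,5,5,2,2,0](1) P2=[5,0,7,1,4,4](1)
Move 4: P2 pit4 -> P1=[7,6,5,2,2,0](1) P2=[5,0,7,1,0,5](2)

Answer: 1 2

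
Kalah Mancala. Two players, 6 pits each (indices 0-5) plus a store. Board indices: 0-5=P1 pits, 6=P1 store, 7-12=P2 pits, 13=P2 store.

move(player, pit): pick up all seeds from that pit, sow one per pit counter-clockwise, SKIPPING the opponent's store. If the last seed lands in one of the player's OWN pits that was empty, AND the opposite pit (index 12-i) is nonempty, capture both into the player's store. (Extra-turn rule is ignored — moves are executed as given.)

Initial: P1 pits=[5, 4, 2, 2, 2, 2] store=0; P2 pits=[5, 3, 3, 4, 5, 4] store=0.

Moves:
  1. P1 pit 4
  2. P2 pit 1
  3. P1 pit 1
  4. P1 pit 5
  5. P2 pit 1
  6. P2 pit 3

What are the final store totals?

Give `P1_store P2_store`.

Move 1: P1 pit4 -> P1=[5,4,2,2,0,3](1) P2=[5,3,3,4,5,4](0)
Move 2: P2 pit1 -> P1=[5,4,2,2,0,3](1) P2=[5,0,4,5,6,4](0)
Move 3: P1 pit1 -> P1=[5,0,3,3,1,4](1) P2=[5,0,4,5,6,4](0)
Move 4: P1 pit5 -> P1=[5,0,3,3,1,0](2) P2=[6,1,5,5,6,4](0)
Move 5: P2 pit1 -> P1=[5,0,3,3,1,0](2) P2=[6,0,6,5,6,4](0)
Move 6: P2 pit3 -> P1=[6,1,3,3,1,0](2) P2=[6,0,6,0,7,5](1)

Answer: 2 1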